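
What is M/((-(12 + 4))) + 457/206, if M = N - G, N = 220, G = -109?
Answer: -30231/1648 ≈ -18.344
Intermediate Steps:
M = 329 (M = 220 - 1*(-109) = 220 + 109 = 329)
M/((-(12 + 4))) + 457/206 = 329/((-(12 + 4))) + 457/206 = 329/((-1*16)) + 457*(1/206) = 329/(-16) + 457/206 = 329*(-1/16) + 457/206 = -329/16 + 457/206 = -30231/1648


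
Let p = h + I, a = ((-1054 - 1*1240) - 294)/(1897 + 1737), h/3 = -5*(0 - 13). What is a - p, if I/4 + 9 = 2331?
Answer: -17231905/1817 ≈ -9483.7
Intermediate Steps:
I = 9288 (I = -36 + 4*2331 = -36 + 9324 = 9288)
h = 195 (h = 3*(-5*(0 - 13)) = 3*(-5*(-13)) = 3*65 = 195)
a = -1294/1817 (a = ((-1054 - 1240) - 294)/3634 = (-2294 - 294)*(1/3634) = -2588*1/3634 = -1294/1817 ≈ -0.71216)
p = 9483 (p = 195 + 9288 = 9483)
a - p = -1294/1817 - 1*9483 = -1294/1817 - 9483 = -17231905/1817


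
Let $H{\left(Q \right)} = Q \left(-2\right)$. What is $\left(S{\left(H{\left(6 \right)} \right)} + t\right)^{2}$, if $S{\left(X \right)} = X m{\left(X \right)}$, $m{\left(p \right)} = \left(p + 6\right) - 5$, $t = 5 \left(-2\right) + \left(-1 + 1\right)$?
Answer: $14884$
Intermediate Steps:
$H{\left(Q \right)} = - 2 Q$
$t = -10$ ($t = -10 + 0 = -10$)
$m{\left(p \right)} = 1 + p$ ($m{\left(p \right)} = \left(6 + p\right) - 5 = 1 + p$)
$S{\left(X \right)} = X \left(1 + X\right)$
$\left(S{\left(H{\left(6 \right)} \right)} + t\right)^{2} = \left(\left(-2\right) 6 \left(1 - 12\right) - 10\right)^{2} = \left(- 12 \left(1 - 12\right) - 10\right)^{2} = \left(\left(-12\right) \left(-11\right) - 10\right)^{2} = \left(132 - 10\right)^{2} = 122^{2} = 14884$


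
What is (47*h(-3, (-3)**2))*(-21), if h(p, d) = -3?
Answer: 2961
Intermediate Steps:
(47*h(-3, (-3)**2))*(-21) = (47*(-3))*(-21) = -141*(-21) = 2961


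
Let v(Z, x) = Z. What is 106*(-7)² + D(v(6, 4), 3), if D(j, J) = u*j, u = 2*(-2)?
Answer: 5170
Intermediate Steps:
u = -4
D(j, J) = -4*j
106*(-7)² + D(v(6, 4), 3) = 106*(-7)² - 4*6 = 106*49 - 24 = 5194 - 24 = 5170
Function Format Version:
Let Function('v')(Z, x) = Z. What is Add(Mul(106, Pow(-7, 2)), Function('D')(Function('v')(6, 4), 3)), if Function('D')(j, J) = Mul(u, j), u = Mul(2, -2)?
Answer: 5170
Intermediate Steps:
u = -4
Function('D')(j, J) = Mul(-4, j)
Add(Mul(106, Pow(-7, 2)), Function('D')(Function('v')(6, 4), 3)) = Add(Mul(106, Pow(-7, 2)), Mul(-4, 6)) = Add(Mul(106, 49), -24) = Add(5194, -24) = 5170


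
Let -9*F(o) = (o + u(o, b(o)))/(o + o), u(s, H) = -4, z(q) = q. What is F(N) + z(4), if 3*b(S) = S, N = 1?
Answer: 25/6 ≈ 4.1667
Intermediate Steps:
b(S) = S/3
F(o) = -(-4 + o)/(18*o) (F(o) = -(o - 4)/(9*(o + o)) = -(-4 + o)/(9*(2*o)) = -(-4 + o)*1/(2*o)/9 = -(-4 + o)/(18*o))
F(N) + z(4) = (1/18)*(4 - 1*1)/1 + 4 = (1/18)*1*(4 - 1) + 4 = (1/18)*1*3 + 4 = 1/6 + 4 = 25/6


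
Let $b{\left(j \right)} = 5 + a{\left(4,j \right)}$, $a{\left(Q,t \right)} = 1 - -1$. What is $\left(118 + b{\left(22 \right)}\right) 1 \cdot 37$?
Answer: $4625$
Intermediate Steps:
$a{\left(Q,t \right)} = 2$ ($a{\left(Q,t \right)} = 1 + 1 = 2$)
$b{\left(j \right)} = 7$ ($b{\left(j \right)} = 5 + 2 = 7$)
$\left(118 + b{\left(22 \right)}\right) 1 \cdot 37 = \left(118 + 7\right) 1 \cdot 37 = 125 \cdot 37 = 4625$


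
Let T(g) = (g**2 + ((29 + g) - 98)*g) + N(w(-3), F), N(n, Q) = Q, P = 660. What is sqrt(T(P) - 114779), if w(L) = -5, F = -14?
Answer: sqrt(710867) ≈ 843.13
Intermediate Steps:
T(g) = -14 + g**2 + g*(-69 + g) (T(g) = (g**2 + ((29 + g) - 98)*g) - 14 = (g**2 + (-69 + g)*g) - 14 = (g**2 + g*(-69 + g)) - 14 = -14 + g**2 + g*(-69 + g))
sqrt(T(P) - 114779) = sqrt((-14 - 69*660 + 2*660**2) - 114779) = sqrt((-14 - 45540 + 2*435600) - 114779) = sqrt((-14 - 45540 + 871200) - 114779) = sqrt(825646 - 114779) = sqrt(710867)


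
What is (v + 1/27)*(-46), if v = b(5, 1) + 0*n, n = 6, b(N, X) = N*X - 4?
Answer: -1288/27 ≈ -47.704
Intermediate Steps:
b(N, X) = -4 + N*X
v = 1 (v = (-4 + 5*1) + 0*6 = (-4 + 5) + 0 = 1 + 0 = 1)
(v + 1/27)*(-46) = (1 + 1/27)*(-46) = (28/27)*(-46) = -1288/27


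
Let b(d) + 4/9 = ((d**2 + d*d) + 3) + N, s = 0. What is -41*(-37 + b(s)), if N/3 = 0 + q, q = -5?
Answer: 18245/9 ≈ 2027.2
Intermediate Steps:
N = -15 (N = 3*(0 - 5) = 3*(-5) = -15)
b(d) = -112/9 + 2*d**2 (b(d) = -4/9 + (((d**2 + d*d) + 3) - 15) = -4/9 + (((d**2 + d**2) + 3) - 15) = -4/9 + ((2*d**2 + 3) - 15) = -4/9 + ((3 + 2*d**2) - 15) = -4/9 + (-12 + 2*d**2) = -112/9 + 2*d**2)
-41*(-37 + b(s)) = -41*(-37 + (-112/9 + 2*0**2)) = -41*(-37 + (-112/9 + 2*0)) = -41*(-37 + (-112/9 + 0)) = -41*(-37 - 112/9) = -41*(-445/9) = 18245/9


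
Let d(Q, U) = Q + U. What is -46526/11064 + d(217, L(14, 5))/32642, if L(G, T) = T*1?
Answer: -379061371/90287772 ≈ -4.1984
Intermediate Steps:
L(G, T) = T
-46526/11064 + d(217, L(14, 5))/32642 = -46526/11064 + (217 + 5)/32642 = -46526*1/11064 + 222*(1/32642) = -23263/5532 + 111/16321 = -379061371/90287772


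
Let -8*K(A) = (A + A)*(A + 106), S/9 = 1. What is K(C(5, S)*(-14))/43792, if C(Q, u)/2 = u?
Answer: -657/3128 ≈ -0.21004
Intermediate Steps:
S = 9 (S = 9*1 = 9)
C(Q, u) = 2*u
K(A) = -A*(106 + A)/4 (K(A) = -(A + A)*(A + 106)/8 = -2*A*(106 + A)/8 = -A*(106 + A)/4)
K(C(5, S)*(-14))/43792 = -(2*9)*(-14)*(106 + (2*9)*(-14))/4/43792 = -18*(-14)*(106 + 18*(-14))/4*(1/43792) = -¼*(-252)*(106 - 252)*(1/43792) = -¼*(-252)*(-146)*(1/43792) = -9198*1/43792 = -657/3128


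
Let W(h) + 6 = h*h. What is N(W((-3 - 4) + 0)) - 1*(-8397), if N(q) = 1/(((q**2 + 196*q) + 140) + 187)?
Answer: 89041789/10604 ≈ 8397.0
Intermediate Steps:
W(h) = -6 + h**2 (W(h) = -6 + h*h = -6 + h**2)
N(q) = 1/(327 + q**2 + 196*q) (N(q) = 1/((140 + q**2 + 196*q) + 187) = 1/(327 + q**2 + 196*q))
N(W((-3 - 4) + 0)) - 1*(-8397) = 1/(327 + (-6 + ((-3 - 4) + 0)**2)**2 + 196*(-6 + ((-3 - 4) + 0)**2)) - 1*(-8397) = 1/(327 + (-6 + (-7 + 0)**2)**2 + 196*(-6 + (-7 + 0)**2)) + 8397 = 1/(327 + (-6 + (-7)**2)**2 + 196*(-6 + (-7)**2)) + 8397 = 1/(327 + (-6 + 49)**2 + 196*(-6 + 49)) + 8397 = 1/(327 + 43**2 + 196*43) + 8397 = 1/(327 + 1849 + 8428) + 8397 = 1/10604 + 8397 = 89041789/10604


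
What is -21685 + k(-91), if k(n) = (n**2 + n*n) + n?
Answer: -5214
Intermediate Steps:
k(n) = n + 2*n**2 (k(n) = (n**2 + n**2) + n = 2*n**2 + n = n + 2*n**2)
-21685 + k(-91) = -21685 - 91*(1 + 2*(-91)) = -21685 - 91*(1 - 182) = -21685 - 91*(-181) = -21685 + 16471 = -5214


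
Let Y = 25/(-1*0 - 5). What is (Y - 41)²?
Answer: 2116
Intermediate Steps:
Y = -5 (Y = 25/(0 - 5) = 25/(-5) = 25*(-⅕) = -5)
(Y - 41)² = (-5 - 41)² = (-46)² = 2116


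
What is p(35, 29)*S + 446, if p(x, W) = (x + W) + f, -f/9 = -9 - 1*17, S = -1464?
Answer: -435826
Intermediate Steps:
f = 234 (f = -9*(-9 - 1*17) = -9*(-9 - 17) = -9*(-26) = 234)
p(x, W) = 234 + W + x (p(x, W) = (x + W) + 234 = (W + x) + 234 = 234 + W + x)
p(35, 29)*S + 446 = (234 + 29 + 35)*(-1464) + 446 = 298*(-1464) + 446 = -436272 + 446 = -435826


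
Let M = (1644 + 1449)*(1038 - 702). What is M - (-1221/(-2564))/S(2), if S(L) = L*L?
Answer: 10658526267/10256 ≈ 1.0392e+6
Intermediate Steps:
S(L) = L²
M = 1039248 (M = 3093*336 = 1039248)
M - (-1221/(-2564))/S(2) = 1039248 - (-1221/(-2564))/(2²) = 1039248 - (-1221*(-1/2564))/4 = 1039248 - 1221/(2564*4) = 1039248 - 1*1221/10256 = 1039248 - 1221/10256 = 10658526267/10256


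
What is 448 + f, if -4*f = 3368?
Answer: -394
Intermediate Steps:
f = -842 (f = -1/4*3368 = -842)
448 + f = 448 - 842 = -394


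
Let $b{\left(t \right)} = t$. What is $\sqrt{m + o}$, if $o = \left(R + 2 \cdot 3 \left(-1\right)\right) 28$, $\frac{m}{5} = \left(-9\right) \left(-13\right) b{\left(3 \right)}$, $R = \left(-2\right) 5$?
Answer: $\sqrt{1307} \approx 36.152$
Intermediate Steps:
$R = -10$
$m = 1755$ ($m = 5 \left(-9\right) \left(-13\right) 3 = 5 \cdot 117 \cdot 3 = 5 \cdot 351 = 1755$)
$o = -448$ ($o = \left(-10 + 2 \cdot 3 \left(-1\right)\right) 28 = \left(-10 + 6 \left(-1\right)\right) 28 = \left(-10 - 6\right) 28 = \left(-16\right) 28 = -448$)
$\sqrt{m + o} = \sqrt{1755 - 448} = \sqrt{1307}$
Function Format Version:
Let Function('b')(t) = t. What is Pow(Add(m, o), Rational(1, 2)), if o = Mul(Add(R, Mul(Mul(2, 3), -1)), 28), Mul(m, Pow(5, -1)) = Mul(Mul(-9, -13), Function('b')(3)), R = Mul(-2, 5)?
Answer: Pow(1307, Rational(1, 2)) ≈ 36.152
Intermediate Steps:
R = -10
m = 1755 (m = Mul(5, Mul(Mul(-9, -13), 3)) = Mul(5, Mul(117, 3)) = Mul(5, 351) = 1755)
o = -448 (o = Mul(Add(-10, Mul(Mul(2, 3), -1)), 28) = Mul(Add(-10, Mul(6, -1)), 28) = Mul(Add(-10, -6), 28) = Mul(-16, 28) = -448)
Pow(Add(m, o), Rational(1, 2)) = Pow(Add(1755, -448), Rational(1, 2)) = Pow(1307, Rational(1, 2))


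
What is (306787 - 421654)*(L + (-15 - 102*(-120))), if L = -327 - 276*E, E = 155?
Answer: 3547322694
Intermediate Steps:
L = -43107 (L = -327 - 276*155 = -327 - 42780 = -43107)
(306787 - 421654)*(L + (-15 - 102*(-120))) = (306787 - 421654)*(-43107 + (-15 - 102*(-120))) = -114867*(-43107 + (-15 + 12240)) = -114867*(-43107 + 12225) = -114867*(-30882) = 3547322694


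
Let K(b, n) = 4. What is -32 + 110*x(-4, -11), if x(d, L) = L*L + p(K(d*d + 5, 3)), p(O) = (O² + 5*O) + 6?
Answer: 17898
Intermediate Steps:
p(O) = 6 + O² + 5*O
x(d, L) = 42 + L² (x(d, L) = L*L + (6 + 4² + 5*4) = L² + (6 + 16 + 20) = L² + 42 = 42 + L²)
-32 + 110*x(-4, -11) = -32 + 110*(42 + (-11)²) = -32 + 110*(42 + 121) = -32 + 110*163 = -32 + 17930 = 17898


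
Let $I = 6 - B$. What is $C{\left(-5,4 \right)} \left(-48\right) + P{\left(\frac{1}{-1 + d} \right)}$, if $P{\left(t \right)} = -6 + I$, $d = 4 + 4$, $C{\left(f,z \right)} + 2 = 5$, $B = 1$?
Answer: $-145$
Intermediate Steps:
$C{\left(f,z \right)} = 3$ ($C{\left(f,z \right)} = -2 + 5 = 3$)
$d = 8$
$I = 5$ ($I = 6 - 1 = 5$)
$P{\left(t \right)} = -1$ ($P{\left(t \right)} = -6 + 5 = -1$)
$C{\left(-5,4 \right)} \left(-48\right) + P{\left(\frac{1}{-1 + d} \right)} = 3 \left(-48\right) - 1 = -144 - 1 = -145$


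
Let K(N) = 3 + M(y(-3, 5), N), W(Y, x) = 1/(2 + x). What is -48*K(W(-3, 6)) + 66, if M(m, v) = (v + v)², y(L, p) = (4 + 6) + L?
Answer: -81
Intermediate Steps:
y(L, p) = 10 + L
M(m, v) = 4*v² (M(m, v) = (2*v)² = 4*v²)
K(N) = 3 + 4*N²
-48*K(W(-3, 6)) + 66 = -48*(3 + 4*(1/(2 + 6))²) + 66 = -48*(3 + 4*(1/8)²) + 66 = -48*(3 + 4*(⅛)²) + 66 = -48*(3 + 4*(1/64)) + 66 = -48*(3 + 1/16) + 66 = -48*49/16 + 66 = -147 + 66 = -81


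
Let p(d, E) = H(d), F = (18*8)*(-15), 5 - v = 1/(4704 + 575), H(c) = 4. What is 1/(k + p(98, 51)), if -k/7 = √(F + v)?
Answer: 10558/278760259 + 7*I*√60055202634/557520518 ≈ 3.7875e-5 + 0.0030769*I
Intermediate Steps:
v = 26394/5279 (v = 5 - 1/(4704 + 575) = 5 - 1/5279 = 26394/5279 ≈ 4.9998)
F = -2160 (F = 144*(-15) = -2160)
p(d, E) = 4
k = -7*I*√60055202634/5279 (k = -7*√(-2160 + 26394/5279) = -7*I*√60055202634/5279 ≈ -324.95*I)
1/(k + p(98, 51)) = 1/(-7*I*√60055202634/5279 + 4) = 1/(4 - 7*I*√60055202634/5279)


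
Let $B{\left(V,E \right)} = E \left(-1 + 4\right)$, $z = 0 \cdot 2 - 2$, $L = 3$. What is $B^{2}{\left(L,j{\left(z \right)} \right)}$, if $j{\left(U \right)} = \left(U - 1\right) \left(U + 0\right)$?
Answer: $324$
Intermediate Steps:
$z = -2$ ($z = 0 - 2 = -2$)
$j{\left(U \right)} = U \left(-1 + U\right)$ ($j{\left(U \right)} = \left(-1 + U\right) U = U \left(-1 + U\right)$)
$B{\left(V,E \right)} = 3 E$ ($B{\left(V,E \right)} = E 3 = 3 E$)
$B^{2}{\left(L,j{\left(z \right)} \right)} = \left(3 \left(- 2 \left(-1 - 2\right)\right)\right)^{2} = \left(3 \left(\left(-2\right) \left(-3\right)\right)\right)^{2} = \left(3 \cdot 6\right)^{2} = 18^{2} = 324$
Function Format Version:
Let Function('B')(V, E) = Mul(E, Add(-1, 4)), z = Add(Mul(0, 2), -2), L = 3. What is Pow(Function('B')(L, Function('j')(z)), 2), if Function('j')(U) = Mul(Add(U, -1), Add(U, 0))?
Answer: 324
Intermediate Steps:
z = -2 (z = Add(0, -2) = -2)
Function('j')(U) = Mul(U, Add(-1, U)) (Function('j')(U) = Mul(Add(-1, U), U) = Mul(U, Add(-1, U)))
Function('B')(V, E) = Mul(3, E) (Function('B')(V, E) = Mul(E, 3) = Mul(3, E))
Pow(Function('B')(L, Function('j')(z)), 2) = Pow(Mul(3, Mul(-2, Add(-1, -2))), 2) = Pow(Mul(3, Mul(-2, -3)), 2) = Pow(Mul(3, 6), 2) = Pow(18, 2) = 324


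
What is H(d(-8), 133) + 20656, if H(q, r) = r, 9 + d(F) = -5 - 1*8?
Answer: 20789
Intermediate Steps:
d(F) = -22 (d(F) = -9 + (-5 - 1*8) = -9 + (-5 - 8) = -9 - 13 = -22)
H(d(-8), 133) + 20656 = 133 + 20656 = 20789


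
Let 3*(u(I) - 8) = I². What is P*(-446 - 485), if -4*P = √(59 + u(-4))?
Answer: 931*√651/12 ≈ 1979.5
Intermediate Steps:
u(I) = 8 + I²/3
P = -√651/12 (P = -√(59 + (8 + (⅓)*(-4)²))/4 = -√(59 + (8 + (⅓)*16))/4 = -√(59 + (8 + 16/3))/4 = -√(59 + 40/3)/4 = -√651/12 ≈ -2.1262)
P*(-446 - 485) = (-√651/12)*(-446 - 485) = -√651/12*(-931) = 931*√651/12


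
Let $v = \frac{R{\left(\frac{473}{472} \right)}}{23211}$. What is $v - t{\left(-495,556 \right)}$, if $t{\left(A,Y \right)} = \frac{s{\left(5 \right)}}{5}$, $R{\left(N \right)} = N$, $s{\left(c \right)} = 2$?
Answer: $- \frac{21908819}{54777960} \approx -0.39996$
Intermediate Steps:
$t{\left(A,Y \right)} = \frac{2}{5}$
$v = \frac{473}{10955592}$ ($v = \frac{473 \cdot \frac{1}{472}}{23211} = 473 \cdot \frac{1}{472} \cdot \frac{1}{23211} = \frac{473}{472} \cdot \frac{1}{23211} = \frac{473}{10955592} \approx 4.3174 \cdot 10^{-5}$)
$v - t{\left(-495,556 \right)} = \frac{473}{10955592} - \frac{2}{5} = - \frac{21908819}{54777960}$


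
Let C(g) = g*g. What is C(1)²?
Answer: 1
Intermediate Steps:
C(g) = g²
C(1)² = (1²)² = 1² = 1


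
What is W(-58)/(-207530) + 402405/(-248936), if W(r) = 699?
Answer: -41842557957/25830844040 ≈ -1.6199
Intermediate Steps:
W(-58)/(-207530) + 402405/(-248936) = 699/(-207530) + 402405/(-248936) = 699*(-1/207530) + 402405*(-1/248936) = -699/207530 - 402405/248936 = -41842557957/25830844040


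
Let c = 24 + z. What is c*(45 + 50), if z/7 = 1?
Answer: 2945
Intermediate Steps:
z = 7 (z = 7*1 = 7)
c = 31 (c = 24 + 7 = 31)
c*(45 + 50) = 31*(45 + 50) = 31*95 = 2945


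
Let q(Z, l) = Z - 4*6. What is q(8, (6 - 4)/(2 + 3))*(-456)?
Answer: 7296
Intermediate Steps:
q(Z, l) = -24 + Z (q(Z, l) = Z - 24 = -24 + Z)
q(8, (6 - 4)/(2 + 3))*(-456) = (-24 + 8)*(-456) = -16*(-456) = 7296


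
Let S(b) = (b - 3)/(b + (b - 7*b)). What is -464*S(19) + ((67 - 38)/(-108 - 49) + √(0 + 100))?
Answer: 1311963/14915 ≈ 87.963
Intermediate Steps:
S(b) = -(-3 + b)/(5*b) (S(b) = (-3 + b)/(b - 6*b) = (-3 + b)/((-5*b)) = (-3 + b)*(-1/(5*b)) = -(-3 + b)/(5*b))
-464*S(19) + ((67 - 38)/(-108 - 49) + √(0 + 100)) = -464*(3 - 1*19)/(5*19) + ((67 - 38)/(-108 - 49) + √(0 + 100)) = -464*(3 - 19)/(5*19) + (29/(-157) + √100) = -464*(-16)/(5*19) + (29*(-1/157) + 10) = -464*(-16/95) + (-29/157 + 10) = 7424/95 + 1541/157 = 1311963/14915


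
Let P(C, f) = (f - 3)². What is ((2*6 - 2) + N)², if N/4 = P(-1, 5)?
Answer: 676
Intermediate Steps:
P(C, f) = (-3 + f)²
N = 16 (N = 4*(-3 + 5)² = 4*2² = 4*4 = 16)
((2*6 - 2) + N)² = ((2*6 - 2) + 16)² = ((12 - 2) + 16)² = (10 + 16)² = 26² = 676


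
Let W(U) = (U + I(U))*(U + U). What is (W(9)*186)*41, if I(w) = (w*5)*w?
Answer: 56828952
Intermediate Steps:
I(w) = 5*w² (I(w) = (5*w)*w = 5*w²)
W(U) = 2*U*(U + 5*U²) (W(U) = (U + 5*U²)*(U + U) = (U + 5*U²)*(2*U) = 2*U*(U + 5*U²))
(W(9)*186)*41 = ((9²*(2 + 10*9))*186)*41 = ((81*(2 + 90))*186)*41 = ((81*92)*186)*41 = (7452*186)*41 = 1386072*41 = 56828952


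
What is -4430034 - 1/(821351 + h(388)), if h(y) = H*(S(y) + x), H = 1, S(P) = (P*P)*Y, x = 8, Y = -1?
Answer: -2971733257711/670815 ≈ -4.4300e+6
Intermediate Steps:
S(P) = -P**2 (S(P) = (P*P)*(-1) = P**2*(-1) = -P**2)
h(y) = 8 - y**2 (h(y) = 1*(-y**2 + 8) = 1*(8 - y**2) = 8 - y**2)
-4430034 - 1/(821351 + h(388)) = -4430034 - 1/(821351 + (8 - 1*388**2)) = -4430034 - 1/(821351 + (8 - 1*150544)) = -4430034 - 1/(821351 + (8 - 150544)) = -4430034 - 1/(821351 - 150536) = -4430034 - 1/670815 = -2971733257711/670815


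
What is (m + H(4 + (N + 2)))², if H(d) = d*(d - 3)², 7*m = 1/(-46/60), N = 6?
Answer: 24480357444/25921 ≈ 9.4442e+5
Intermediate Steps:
m = -30/161 (m = 1/(7*((-46/60))) = 1/(7*((-46*1/60))) = 1/(7*(-23/30)) = (⅐)*(-30/23) = -30/161 ≈ -0.18634)
H(d) = d*(-3 + d)²
(m + H(4 + (N + 2)))² = (-30/161 + (4 + (6 + 2))*(-3 + (4 + (6 + 2)))²)² = (-30/161 + (4 + 8)*(-3 + (4 + 8))²)² = (-30/161 + 12*(-3 + 12)²)² = (-30/161 + 12*9²)² = (-30/161 + 12*81)² = (-30/161 + 972)² = (156462/161)² = 24480357444/25921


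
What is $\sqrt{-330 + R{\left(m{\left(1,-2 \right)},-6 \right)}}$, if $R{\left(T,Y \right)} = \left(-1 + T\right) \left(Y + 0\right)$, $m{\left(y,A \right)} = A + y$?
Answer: $i \sqrt{318} \approx 17.833 i$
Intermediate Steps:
$R{\left(T,Y \right)} = Y \left(-1 + T\right)$ ($R{\left(T,Y \right)} = \left(-1 + T\right) Y = Y \left(-1 + T\right)$)
$\sqrt{-330 + R{\left(m{\left(1,-2 \right)},-6 \right)}} = \sqrt{-330 - 6 \left(-1 + \left(-2 + 1\right)\right)} = \sqrt{-330 - 6 \left(-1 - 1\right)} = \sqrt{-330 - -12} = \sqrt{-330 + 12} = \sqrt{-318} = i \sqrt{318}$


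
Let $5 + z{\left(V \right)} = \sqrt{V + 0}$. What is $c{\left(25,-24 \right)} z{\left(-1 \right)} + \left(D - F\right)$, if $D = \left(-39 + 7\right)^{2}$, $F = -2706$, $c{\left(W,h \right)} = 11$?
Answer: $3675 + 11 i \approx 3675.0 + 11.0 i$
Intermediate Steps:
$z{\left(V \right)} = -5 + \sqrt{V}$ ($z{\left(V \right)} = -5 + \sqrt{V + 0} = -5 + \sqrt{V}$)
$D = 1024$ ($D = \left(-32\right)^{2} = 1024$)
$c{\left(25,-24 \right)} z{\left(-1 \right)} + \left(D - F\right) = 11 \left(-5 + \sqrt{-1}\right) + \left(1024 - -2706\right) = 11 \left(-5 + i\right) + \left(1024 + 2706\right) = \left(-55 + 11 i\right) + 3730 = 3675 + 11 i$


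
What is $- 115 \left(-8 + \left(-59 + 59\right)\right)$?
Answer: $920$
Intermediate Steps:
$- 115 \left(-8 + \left(-59 + 59\right)\right) = - 115 \left(-8 + 0\right) = \left(-115\right) \left(-8\right) = 920$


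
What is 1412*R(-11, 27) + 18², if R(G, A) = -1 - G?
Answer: 14444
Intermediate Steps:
1412*R(-11, 27) + 18² = 1412*(-1 - 1*(-11)) + 18² = 1412*(-1 + 11) + 324 = 1412*10 + 324 = 14120 + 324 = 14444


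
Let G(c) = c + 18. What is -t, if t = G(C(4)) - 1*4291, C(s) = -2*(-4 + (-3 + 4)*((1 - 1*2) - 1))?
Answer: 4261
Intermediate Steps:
C(s) = 12 (C(s) = -2*(-4 + 1*((1 - 2) - 1)) = -2*(-4 + 1*(-1 - 1)) = -2*(-4 + 1*(-2)) = -2*(-4 - 2) = -2*(-6) = 12)
G(c) = 18 + c
t = -4261 (t = (18 + 12) - 1*4291 = 30 - 4291 = -4261)
-t = -1*(-4261) = 4261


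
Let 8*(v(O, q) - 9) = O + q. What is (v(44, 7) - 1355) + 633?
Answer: -5653/8 ≈ -706.63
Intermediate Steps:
v(O, q) = 9 + O/8 + q/8 (v(O, q) = 9 + (O + q)/8 = 9 + (O/8 + q/8) = 9 + O/8 + q/8)
(v(44, 7) - 1355) + 633 = ((9 + (1/8)*44 + (1/8)*7) - 1355) + 633 = ((9 + 11/2 + 7/8) - 1355) + 633 = (123/8 - 1355) + 633 = -10717/8 + 633 = -5653/8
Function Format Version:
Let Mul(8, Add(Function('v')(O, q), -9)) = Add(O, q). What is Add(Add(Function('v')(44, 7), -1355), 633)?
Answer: Rational(-5653, 8) ≈ -706.63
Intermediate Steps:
Function('v')(O, q) = Add(9, Mul(Rational(1, 8), O), Mul(Rational(1, 8), q)) (Function('v')(O, q) = Add(9, Mul(Rational(1, 8), Add(O, q))) = Add(9, Add(Mul(Rational(1, 8), O), Mul(Rational(1, 8), q))) = Add(9, Mul(Rational(1, 8), O), Mul(Rational(1, 8), q)))
Add(Add(Function('v')(44, 7), -1355), 633) = Add(Add(Add(9, Mul(Rational(1, 8), 44), Mul(Rational(1, 8), 7)), -1355), 633) = Add(Add(Add(9, Rational(11, 2), Rational(7, 8)), -1355), 633) = Add(Add(Rational(123, 8), -1355), 633) = Add(Rational(-10717, 8), 633) = Rational(-5653, 8)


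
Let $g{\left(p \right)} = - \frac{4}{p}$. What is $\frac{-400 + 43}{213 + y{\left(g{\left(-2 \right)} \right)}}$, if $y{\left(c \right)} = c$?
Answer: $- \frac{357}{215} \approx -1.6605$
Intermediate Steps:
$\frac{-400 + 43}{213 + y{\left(g{\left(-2 \right)} \right)}} = \frac{-400 + 43}{213 - \frac{4}{-2}} = - \frac{357}{213 - -2} = - \frac{357}{213 + 2} = - \frac{357}{215}$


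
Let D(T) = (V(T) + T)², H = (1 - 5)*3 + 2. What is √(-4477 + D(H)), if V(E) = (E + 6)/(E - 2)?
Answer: 2*I*√9863/3 ≈ 66.208*I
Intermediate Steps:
H = -10 (H = -4*3 + 2 = -12 + 2 = -10)
V(E) = (6 + E)/(-2 + E)
D(T) = (T + (6 + T)/(-2 + T))² (D(T) = ((6 + T)/(-2 + T) + T)² = (T + (6 + T)/(-2 + T))²)
√(-4477 + D(H)) = √(-4477 + (6 + (-10)² - 1*(-10))²/(-2 - 10)²) = √(-4477 + (6 + 100 + 10)²/(-12)²) = √(-4477 + (1/144)*116²) = √(-4477 + (1/144)*13456) = √(-4477 + 841/9) = √(-39452/9) = 2*I*√9863/3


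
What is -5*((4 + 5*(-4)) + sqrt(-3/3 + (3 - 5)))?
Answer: 80 - 5*I*sqrt(3) ≈ 80.0 - 8.6602*I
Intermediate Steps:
-5*((4 + 5*(-4)) + sqrt(-3/3 + (3 - 5))) = -5*((4 - 20) + sqrt(-3*1/3 - 2)) = -5*(-16 + sqrt(-1 - 2)) = -5*(-16 + sqrt(-3)) = -5*(-16 + I*sqrt(3)) = 80 - 5*I*sqrt(3)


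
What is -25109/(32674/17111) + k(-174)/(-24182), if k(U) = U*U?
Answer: -305604297413/23238902 ≈ -13151.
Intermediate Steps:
k(U) = U²
-25109/(32674/17111) + k(-174)/(-24182) = -25109/(32674/17111) + (-174)²/(-24182) = -25109/(32674*(1/17111)) + 30276*(-1/24182) = -25109/32674/17111 - 15138/12091 = -25109*17111/32674 - 15138/12091 = -25272947/1922 - 15138/12091 = -305604297413/23238902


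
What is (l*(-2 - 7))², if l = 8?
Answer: 5184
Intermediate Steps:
(l*(-2 - 7))² = (8*(-2 - 7))² = (8*(-9))² = (-72)² = 5184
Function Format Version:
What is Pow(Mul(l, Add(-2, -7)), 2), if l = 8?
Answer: 5184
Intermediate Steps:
Pow(Mul(l, Add(-2, -7)), 2) = Pow(Mul(8, Add(-2, -7)), 2) = Pow(Mul(8, -9), 2) = Pow(-72, 2) = 5184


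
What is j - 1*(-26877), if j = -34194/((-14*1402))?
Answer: 263787975/9814 ≈ 26879.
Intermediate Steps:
j = 17097/9814 (j = -34194/(-19628) = -34194*(-1/19628) = 17097/9814 ≈ 1.7421)
j - 1*(-26877) = 17097/9814 - 1*(-26877) = 17097/9814 + 26877 = 263787975/9814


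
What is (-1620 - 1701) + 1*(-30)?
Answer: -3351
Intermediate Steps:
(-1620 - 1701) + 1*(-30) = -3321 - 30 = -3351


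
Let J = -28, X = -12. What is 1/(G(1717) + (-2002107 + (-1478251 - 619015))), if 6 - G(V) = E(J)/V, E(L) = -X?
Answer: -1717/7038613151 ≈ -2.4394e-7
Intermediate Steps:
E(L) = 12 (E(L) = -1*(-12) = 12)
G(V) = 6 - 12/V
1/(G(1717) + (-2002107 + (-1478251 - 619015))) = 1/((6 - 12/1717) + (-2002107 + (-1478251 - 619015))) = 1/((6 - 12*1/1717) + (-2002107 - 2097266)) = 1/((6 - 12/1717) - 4099373) = 1/(10290/1717 - 4099373) = 1/(-7038613151/1717) = -1717/7038613151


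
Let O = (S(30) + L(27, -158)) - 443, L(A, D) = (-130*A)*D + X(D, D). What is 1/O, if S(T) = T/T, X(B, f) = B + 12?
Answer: 1/553992 ≈ 1.8051e-6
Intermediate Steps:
X(B, f) = 12 + B
S(T) = 1
L(A, D) = 12 + D - 130*A*D (L(A, D) = (-130*A)*D + (12 + D) = -130*A*D + (12 + D) = 12 + D - 130*A*D)
O = 553992 (O = (1 + (12 - 158 - 130*27*(-158))) - 443 = (1 + (12 - 158 + 554580)) - 443 = (1 + 554434) - 443 = 554435 - 443 = 553992)
1/O = 1/553992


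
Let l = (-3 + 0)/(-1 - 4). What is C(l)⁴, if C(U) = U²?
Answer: 6561/390625 ≈ 0.016796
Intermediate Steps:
l = ⅗ (l = -3/(-5) = -3*(-⅕) = ⅗ ≈ 0.60000)
C(l)⁴ = ((⅗)²)⁴ = (9/25)⁴ = 6561/390625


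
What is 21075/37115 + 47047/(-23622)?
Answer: -249663151/175346106 ≈ -1.4238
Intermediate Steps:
21075/37115 + 47047/(-23622) = 21075*(1/37115) + 47047*(-1/23622) = 4215/7423 - 47047/23622 = -249663151/175346106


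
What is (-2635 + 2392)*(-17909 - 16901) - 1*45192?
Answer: 8413638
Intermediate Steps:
(-2635 + 2392)*(-17909 - 16901) - 1*45192 = -243*(-34810) - 45192 = 8458830 - 45192 = 8413638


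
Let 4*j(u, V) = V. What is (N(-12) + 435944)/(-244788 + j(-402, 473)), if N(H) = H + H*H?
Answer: -1744304/978679 ≈ -1.7823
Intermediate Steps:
N(H) = H + H**2
j(u, V) = V/4
(N(-12) + 435944)/(-244788 + j(-402, 473)) = (-12*(1 - 12) + 435944)/(-244788 + (1/4)*473) = (-12*(-11) + 435944)/(-244788 + 473/4) = (132 + 435944)/(-978679/4) = 436076*(-4/978679) = -1744304/978679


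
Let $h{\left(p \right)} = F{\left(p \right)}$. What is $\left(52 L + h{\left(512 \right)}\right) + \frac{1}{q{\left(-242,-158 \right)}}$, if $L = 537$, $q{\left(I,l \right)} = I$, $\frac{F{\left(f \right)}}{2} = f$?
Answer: $\frac{7005415}{242} \approx 28948.0$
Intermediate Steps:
$F{\left(f \right)} = 2 f$
$h{\left(p \right)} = 2 p$
$\left(52 L + h{\left(512 \right)}\right) + \frac{1}{q{\left(-242,-158 \right)}} = \left(52 \cdot 537 + 2 \cdot 512\right) + \frac{1}{-242} = \left(27924 + 1024\right) - \frac{1}{242} = 28948 - \frac{1}{242} = \frac{7005415}{242}$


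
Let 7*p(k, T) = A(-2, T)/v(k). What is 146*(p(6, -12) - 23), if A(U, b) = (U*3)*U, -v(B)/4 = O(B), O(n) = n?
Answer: -23579/7 ≈ -3368.4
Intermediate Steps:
v(B) = -4*B
A(U, b) = 3*U² (A(U, b) = (3*U)*U = 3*U²)
p(k, T) = -3/(7*k) (p(k, T) = ((3*(-2)²)/((-4*k)))/7 = ((3*4)*(-1/(4*k)))/7 = (12*(-1/(4*k)))/7 = (-3/k)/7 = -3/(7*k))
146*(p(6, -12) - 23) = 146*(-3/7/6 - 23) = 146*(-3/7*⅙ - 23) = 146*(-1/14 - 23) = 146*(-323/14) = -23579/7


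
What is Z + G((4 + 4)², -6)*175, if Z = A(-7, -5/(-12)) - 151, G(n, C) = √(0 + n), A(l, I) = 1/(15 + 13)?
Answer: 34973/28 ≈ 1249.0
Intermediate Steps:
A(l, I) = 1/28
G(n, C) = √n
Z = -4227/28 (Z = 1/28 - 151 = -4227/28 ≈ -150.96)
Z + G((4 + 4)², -6)*175 = -4227/28 + √((4 + 4)²)*175 = -4227/28 + √(8²)*175 = -4227/28 + √64*175 = -4227/28 + 8*175 = -4227/28 + 1400 = 34973/28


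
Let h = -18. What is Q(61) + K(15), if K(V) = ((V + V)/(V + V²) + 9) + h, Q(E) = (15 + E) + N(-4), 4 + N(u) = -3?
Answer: 481/8 ≈ 60.125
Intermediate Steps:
N(u) = -7 (N(u) = -4 - 3 = -7)
Q(E) = 8 + E (Q(E) = (15 + E) - 7 = 8 + E)
K(V) = -9 + 2*V/(V + V²) (K(V) = ((V + V)/(V + V²) + 9) - 18 = ((2*V)/(V + V²) + 9) - 18 = (2*V/(V + V²) + 9) - 18 = (9 + 2*V/(V + V²)) - 18 = -9 + 2*V/(V + V²))
Q(61) + K(15) = (8 + 61) + (-7 - 9*15)/(1 + 15) = 69 + (-7 - 135)/16 = 69 + (1/16)*(-142) = 69 - 71/8 = 481/8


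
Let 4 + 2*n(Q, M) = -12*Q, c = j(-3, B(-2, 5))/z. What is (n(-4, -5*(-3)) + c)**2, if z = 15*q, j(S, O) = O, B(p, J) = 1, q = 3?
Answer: 982081/2025 ≈ 484.98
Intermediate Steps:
z = 45 (z = 15*3 = 45)
c = 1/45 ≈ 0.022222
n(Q, M) = -2 - 6*Q (n(Q, M) = -2 + (-12*Q)/2 = -2 - 6*Q)
(n(-4, -5*(-3)) + c)**2 = ((-2 - 6*(-4)) + 1/45)**2 = ((-2 + 24) + 1/45)**2 = (22 + 1/45)**2 = (991/45)**2 = 982081/2025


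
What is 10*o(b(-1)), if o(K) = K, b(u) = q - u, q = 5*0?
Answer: 10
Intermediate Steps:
q = 0
b(u) = -u (b(u) = 0 - u = -u)
10*o(b(-1)) = 10*(-1*(-1)) = 10*1 = 10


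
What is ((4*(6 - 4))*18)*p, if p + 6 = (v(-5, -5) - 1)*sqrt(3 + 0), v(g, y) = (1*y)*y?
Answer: -864 + 3456*sqrt(3) ≈ 5122.0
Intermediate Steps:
v(g, y) = y**2 (v(g, y) = y*y = y**2)
p = -6 + 24*sqrt(3) (p = -6 + ((-5)**2 - 1)*sqrt(3 + 0) = -6 + (25 - 1)*sqrt(3) = -6 + 24*sqrt(3) ≈ 35.569)
((4*(6 - 4))*18)*p = ((4*(6 - 4))*18)*(-6 + 24*sqrt(3)) = ((4*2)*18)*(-6 + 24*sqrt(3)) = (8*18)*(-6 + 24*sqrt(3)) = 144*(-6 + 24*sqrt(3)) = -864 + 3456*sqrt(3)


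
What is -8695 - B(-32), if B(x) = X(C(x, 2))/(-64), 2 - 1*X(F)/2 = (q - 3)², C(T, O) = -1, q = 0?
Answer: -278247/32 ≈ -8695.2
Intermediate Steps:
X(F) = -14 (X(F) = 4 - 2*(0 - 3)² = 4 - 2*(-3)² = 4 - 2*9 = 4 - 18 = -14)
B(x) = 7/32 (B(x) = -14/(-64) = -14*(-1/64) = 7/32)
-8695 - B(-32) = -8695 - 1*7/32 = -8695 - 7/32 = -278247/32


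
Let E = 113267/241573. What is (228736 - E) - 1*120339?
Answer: 26185675214/241573 ≈ 1.0840e+5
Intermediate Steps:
E = 113267/241573 (E = 113267*(1/241573) = 113267/241573 ≈ 0.46887)
(228736 - E) - 1*120339 = (228736 - 1*113267/241573) - 1*120339 = (228736 - 113267/241573) - 120339 = 55256328461/241573 - 120339 = 26185675214/241573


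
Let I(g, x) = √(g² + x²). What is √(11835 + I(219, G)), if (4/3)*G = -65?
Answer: √(47340 + 3*√89489)/2 ≈ 109.82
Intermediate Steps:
G = -195/4 (G = (¾)*(-65) = -195/4 ≈ -48.750)
√(11835 + I(219, G)) = √(11835 + √(219² + (-195/4)²)) = √(11835 + √(47961 + 38025/16)) = √(11835 + √(805401/16)) = √(11835 + 3*√89489/4)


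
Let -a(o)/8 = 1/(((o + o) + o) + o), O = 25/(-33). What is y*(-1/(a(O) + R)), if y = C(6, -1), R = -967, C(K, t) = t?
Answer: -25/24109 ≈ -0.0010370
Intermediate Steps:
O = -25/33 (O = 25*(-1/33) = -25/33 ≈ -0.75758)
y = -1
a(o) = -2/o (a(o) = -8/(((o + o) + o) + o) = -8/((2*o + o) + o) = -8/(3*o + o) = -8*1/(4*o) = -2/o)
y*(-1/(a(O) + R)) = -(-1)/(-2/(-25/33) - 967) = -(-1)/(-2*(-33/25) - 967) = -(-1)/(66/25 - 967) = -(-1)/(-24109/25) = -(-1)*(-25)/24109 = -1*25/24109 = -25/24109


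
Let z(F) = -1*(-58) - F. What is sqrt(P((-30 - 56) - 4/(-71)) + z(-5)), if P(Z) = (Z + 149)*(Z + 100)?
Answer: sqrt(4785629)/71 ≈ 30.811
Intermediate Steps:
P(Z) = (100 + Z)*(149 + Z) (P(Z) = (149 + Z)*(100 + Z) = (100 + Z)*(149 + Z))
z(F) = 58 - F
sqrt(P((-30 - 56) - 4/(-71)) + z(-5)) = sqrt((14900 + ((-30 - 56) - 4/(-71))**2 + 249*((-30 - 56) - 4/(-71))) + (58 - 1*(-5))) = sqrt((14900 + (-86 - 4*(-1/71))**2 + 249*(-86 - 4*(-1/71))) + (58 + 5)) = sqrt((14900 + (-86 + 4/71)**2 + 249*(-86 + 4/71)) + 63) = sqrt((14900 + (-6102/71)**2 + 249*(-6102/71)) + 63) = sqrt((14900 + 37234404/5041 - 1519398/71) + 63) = sqrt(4468046/5041 + 63) = sqrt(4785629/5041) = sqrt(4785629)/71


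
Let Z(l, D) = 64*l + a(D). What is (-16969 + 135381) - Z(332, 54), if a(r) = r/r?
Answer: 97163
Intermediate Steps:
a(r) = 1
Z(l, D) = 1 + 64*l (Z(l, D) = 64*l + 1 = 1 + 64*l)
(-16969 + 135381) - Z(332, 54) = (-16969 + 135381) - (1 + 64*332) = 118412 - (1 + 21248) = 118412 - 1*21249 = 118412 - 21249 = 97163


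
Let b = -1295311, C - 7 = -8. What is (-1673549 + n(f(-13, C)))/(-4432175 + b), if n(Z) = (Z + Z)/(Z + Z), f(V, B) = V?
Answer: 836774/2863743 ≈ 0.29220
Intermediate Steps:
C = -1 (C = 7 - 8 = -1)
n(Z) = 1 (n(Z) = (2*Z)/((2*Z)) = (2*Z)*(1/(2*Z)) = 1)
(-1673549 + n(f(-13, C)))/(-4432175 + b) = (-1673549 + 1)/(-4432175 - 1295311) = -1673548/(-5727486) = -1673548*(-1/5727486) = 836774/2863743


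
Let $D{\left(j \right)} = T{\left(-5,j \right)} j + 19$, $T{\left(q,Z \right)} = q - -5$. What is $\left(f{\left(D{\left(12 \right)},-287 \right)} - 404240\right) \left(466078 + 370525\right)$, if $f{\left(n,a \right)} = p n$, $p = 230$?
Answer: $-334532441610$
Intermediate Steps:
$T{\left(q,Z \right)} = 5 + q$ ($T{\left(q,Z \right)} = q + 5 = 5 + q$)
$D{\left(j \right)} = 19$ ($D{\left(j \right)} = \left(5 - 5\right) j + 19 = 0 j + 19 = 0 + 19 = 19$)
$f{\left(n,a \right)} = 230 n$
$\left(f{\left(D{\left(12 \right)},-287 \right)} - 404240\right) \left(466078 + 370525\right) = \left(230 \cdot 19 - 404240\right) \left(466078 + 370525\right) = \left(4370 - 404240\right) 836603 = \left(-399870\right) 836603 = -334532441610$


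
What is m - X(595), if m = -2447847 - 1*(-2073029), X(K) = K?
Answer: -375413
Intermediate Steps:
m = -374818 (m = -2447847 + 2073029 = -374818)
m - X(595) = -374818 - 1*595 = -374818 - 595 = -375413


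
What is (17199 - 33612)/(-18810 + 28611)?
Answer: -5471/3267 ≈ -1.6746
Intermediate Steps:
(17199 - 33612)/(-18810 + 28611) = -16413/9801 = -16413*1/9801 = -5471/3267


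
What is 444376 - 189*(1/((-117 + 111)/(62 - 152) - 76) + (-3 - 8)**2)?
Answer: 480099308/1139 ≈ 4.2151e+5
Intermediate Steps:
444376 - 189*(1/((-117 + 111)/(62 - 152) - 76) + (-3 - 8)**2) = 444376 - 189*(1/(-6/(-90) - 76) + (-11)**2) = 444376 - 189*(1/(-6*(-1/90) - 76) + 121) = 444376 - 189*(1/(1/15 - 76) + 121) = 444376 - 189*(1/(-1139/15) + 121) = 444376 - 189*(-15/1139 + 121) = 444376 - 189*137804/1139 = 444376 - 26044956/1139 = 480099308/1139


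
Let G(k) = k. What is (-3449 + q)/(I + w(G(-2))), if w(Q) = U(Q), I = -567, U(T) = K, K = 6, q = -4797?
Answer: 8246/561 ≈ 14.699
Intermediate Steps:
U(T) = 6
w(Q) = 6
(-3449 + q)/(I + w(G(-2))) = (-3449 - 4797)/(-567 + 6) = -8246/(-561) = -8246*(-1/561) = 8246/561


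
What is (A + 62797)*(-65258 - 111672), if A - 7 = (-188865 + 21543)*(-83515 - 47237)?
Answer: -3870830121369640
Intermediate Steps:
A = 21877686151 (A = 7 + (-188865 + 21543)*(-83515 - 47237) = 7 - 167322*(-130752) = 7 + 21877686144 = 21877686151)
(A + 62797)*(-65258 - 111672) = (21877686151 + 62797)*(-65258 - 111672) = 21877748948*(-176930) = -3870830121369640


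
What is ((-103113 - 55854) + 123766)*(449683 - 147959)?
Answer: -10620986524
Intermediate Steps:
((-103113 - 55854) + 123766)*(449683 - 147959) = (-158967 + 123766)*301724 = -35201*301724 = -10620986524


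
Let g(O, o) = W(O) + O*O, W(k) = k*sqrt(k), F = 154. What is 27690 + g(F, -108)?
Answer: 51406 + 154*sqrt(154) ≈ 53317.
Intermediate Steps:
W(k) = k**(3/2)
g(O, o) = O**2 + O**(3/2) (g(O, o) = O**(3/2) + O*O = O**(3/2) + O**2 = O**2 + O**(3/2))
27690 + g(F, -108) = 27690 + (154**2 + 154**(3/2)) = 27690 + (23716 + 154*sqrt(154)) = 51406 + 154*sqrt(154)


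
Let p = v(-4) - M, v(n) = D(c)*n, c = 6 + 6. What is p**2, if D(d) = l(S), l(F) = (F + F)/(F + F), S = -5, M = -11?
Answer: 49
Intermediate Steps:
l(F) = 1 (l(F) = (2*F)/((2*F)) = (2*F)*(1/(2*F)) = 1)
c = 12
D(d) = 1
v(n) = n (v(n) = 1*n = n)
p = 7 (p = -4 - 1*(-11) = -4 + 11 = 7)
p**2 = 7**2 = 49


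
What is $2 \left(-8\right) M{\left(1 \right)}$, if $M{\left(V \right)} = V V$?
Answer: $-16$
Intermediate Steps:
$M{\left(V \right)} = V^{2}$
$2 \left(-8\right) M{\left(1 \right)} = 2 \left(-8\right) 1^{2} = \left(-16\right) 1 = -16$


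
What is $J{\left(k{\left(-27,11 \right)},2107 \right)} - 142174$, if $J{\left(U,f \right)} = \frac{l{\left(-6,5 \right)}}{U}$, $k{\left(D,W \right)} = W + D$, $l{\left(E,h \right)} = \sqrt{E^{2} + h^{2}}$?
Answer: $-142174 - \frac{\sqrt{61}}{16} \approx -1.4217 \cdot 10^{5}$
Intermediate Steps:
$k{\left(D,W \right)} = D + W$
$J{\left(U,f \right)} = \frac{\sqrt{61}}{U}$ ($J{\left(U,f \right)} = \frac{\sqrt{\left(-6\right)^{2} + 5^{2}}}{U} = \frac{\sqrt{36 + 25}}{U} = \frac{\sqrt{61}}{U}$)
$J{\left(k{\left(-27,11 \right)},2107 \right)} - 142174 = \frac{\sqrt{61}}{-27 + 11} - 142174 = \frac{\sqrt{61}}{-16} - 142174 = \sqrt{61} \left(- \frac{1}{16}\right) - 142174 = - \frac{\sqrt{61}}{16} - 142174 = -142174 - \frac{\sqrt{61}}{16}$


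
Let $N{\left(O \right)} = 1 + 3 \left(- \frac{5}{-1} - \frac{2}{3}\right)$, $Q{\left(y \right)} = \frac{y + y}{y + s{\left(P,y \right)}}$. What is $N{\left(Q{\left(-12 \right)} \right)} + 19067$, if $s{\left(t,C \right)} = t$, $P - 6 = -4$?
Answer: $19081$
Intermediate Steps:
$P = 2$ ($P = 6 - 4 = 2$)
$Q{\left(y \right)} = \frac{2 y}{2 + y}$ ($Q{\left(y \right)} = \frac{y + y}{y + 2} = \frac{2 y}{2 + y}$)
$N{\left(O \right)} = 14$ ($N{\left(O \right)} = 1 + 3 \left(\left(-5\right) \left(-1\right) - \frac{2}{3}\right) = 1 + 3 \left(5 - \frac{2}{3}\right) = 1 + 3 \cdot \frac{13}{3} = 1 + 13 = 14$)
$N{\left(Q{\left(-12 \right)} \right)} + 19067 = 14 + 19067 = 19081$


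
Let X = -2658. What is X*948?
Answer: -2519784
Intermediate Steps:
X*948 = -2658*948 = -2519784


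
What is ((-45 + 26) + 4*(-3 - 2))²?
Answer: 1521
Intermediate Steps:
((-45 + 26) + 4*(-3 - 2))² = (-19 + 4*(-5))² = (-19 - 20)² = (-39)² = 1521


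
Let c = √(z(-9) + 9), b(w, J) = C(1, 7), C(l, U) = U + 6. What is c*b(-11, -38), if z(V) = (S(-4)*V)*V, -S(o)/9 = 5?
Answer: 78*I*√101 ≈ 783.89*I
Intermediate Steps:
S(o) = -45 (S(o) = -9*5 = -45)
C(l, U) = 6 + U
b(w, J) = 13 (b(w, J) = 6 + 7 = 13)
z(V) = -45*V² (z(V) = (-45*V)*V = -45*V²)
c = 6*I*√101 (c = √(-45*(-9)² + 9) = √(-45*81 + 9) = √(-3645 + 9) = √(-3636) = 6*I*√101 ≈ 60.299*I)
c*b(-11, -38) = (6*I*√101)*13 = 78*I*√101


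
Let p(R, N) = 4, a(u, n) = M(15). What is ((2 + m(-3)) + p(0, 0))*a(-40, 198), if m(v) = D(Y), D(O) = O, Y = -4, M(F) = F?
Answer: 30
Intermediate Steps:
a(u, n) = 15
m(v) = -4
((2 + m(-3)) + p(0, 0))*a(-40, 198) = ((2 - 4) + 4)*15 = (-2 + 4)*15 = 2*15 = 30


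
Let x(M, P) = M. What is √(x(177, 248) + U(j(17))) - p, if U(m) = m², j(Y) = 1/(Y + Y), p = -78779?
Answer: 78779 + √204613/34 ≈ 78792.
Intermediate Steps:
j(Y) = 1/(2*Y)
√(x(177, 248) + U(j(17))) - p = √(177 + ((½)/17)²) - 1*(-78779) = √(177 + ((½)*(1/17))²) + 78779 = √(177 + (1/34)²) + 78779 = √(177 + 1/1156) + 78779 = √(204613/1156) + 78779 = √204613/34 + 78779 = 78779 + √204613/34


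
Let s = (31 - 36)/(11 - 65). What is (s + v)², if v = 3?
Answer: 27889/2916 ≈ 9.5641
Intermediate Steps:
s = 5/54 (s = -5/(-54) = -5*(-1/54) = 5/54 ≈ 0.092593)
(s + v)² = (5/54 + 3)² = (167/54)² = 27889/2916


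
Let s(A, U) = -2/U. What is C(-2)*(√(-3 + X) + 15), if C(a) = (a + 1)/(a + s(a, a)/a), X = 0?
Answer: 6 + 2*I*√3/5 ≈ 6.0 + 0.69282*I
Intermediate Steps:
C(a) = (1 + a)/(a - 2/a²) (C(a) = (a + 1)/(a + (-2/a)/a) = (1 + a)/(a - 2/a²))
C(-2)*(√(-3 + X) + 15) = ((-2)²*(1 - 2)/(-2 + (-2)³))*(√(-3 + 0) + 15) = (4*(-1)/(-2 - 8))*(√(-3) + 15) = (4*(-1)/(-10))*(I*√3 + 15) = (4*(-⅒)*(-1))*(15 + I*√3) = 2*(15 + I*√3)/5 = 6 + 2*I*√3/5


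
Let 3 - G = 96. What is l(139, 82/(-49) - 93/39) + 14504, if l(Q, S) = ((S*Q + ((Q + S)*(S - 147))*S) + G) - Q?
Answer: 24924264614101/258474853 ≈ 96428.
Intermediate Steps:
G = -93 (G = 3 - 1*96 = 3 - 96 = -93)
l(Q, S) = -93 - Q + Q*S + S*(-147 + S)*(Q + S) (l(Q, S) = ((S*Q + ((Q + S)*(S - 147))*S) - 93) - Q = ((Q*S + ((Q + S)*(-147 + S))*S) - 93) - Q = ((Q*S + ((-147 + S)*(Q + S))*S) - 93) - Q = ((Q*S + S*(-147 + S)*(Q + S)) - 93) - Q = (-93 + Q*S + S*(-147 + S)*(Q + S)) - Q = -93 - Q + Q*S + S*(-147 + S)*(Q + S))
l(139, 82/(-49) - 93/39) + 14504 = (-93 + (82/(-49) - 93/39)³ - 1*139 - 147*(82/(-49) - 93/39)² + 139*(82/(-49) - 93/39)² - 146*139*(82/(-49) - 93/39)) + 14504 = (-93 + (82*(-1/49) - 93*1/39)³ - 139 - 147*(82*(-1/49) - 93*1/39)² + 139*(82*(-1/49) - 93*1/39)² - 146*139*(82*(-1/49) - 93*1/39)) + 14504 = (-93 + (-82/49 - 31/13)³ - 139 - 147*(-82/49 - 31/13)² + 139*(-82/49 - 31/13)² - 146*139*(-82/49 - 31/13)) + 14504 = (-93 + (-2585/637)³ - 139 - 147*(-2585/637)² + 139*(-2585/637)² - 146*139*(-2585/637)) + 14504 = (-93 - 17273551625/258474853 - 139 - 147*6682225/405769 + 139*(6682225/405769) + 52459990/637) + 14504 = (-93 - 17273551625/258474853 - 139 - 20046675/8281 + 928829275/405769 + 52459990/637) + 14504 = 21175345346189/258474853 + 14504 = 24924264614101/258474853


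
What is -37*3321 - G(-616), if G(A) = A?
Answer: -122261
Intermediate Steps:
-37*3321 - G(-616) = -37*3321 - 1*(-616) = -122877 + 616 = -122261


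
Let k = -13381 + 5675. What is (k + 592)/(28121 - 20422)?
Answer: -7114/7699 ≈ -0.92402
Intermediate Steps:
k = -7706
(k + 592)/(28121 - 20422) = (-7706 + 592)/(28121 - 20422) = -7114/7699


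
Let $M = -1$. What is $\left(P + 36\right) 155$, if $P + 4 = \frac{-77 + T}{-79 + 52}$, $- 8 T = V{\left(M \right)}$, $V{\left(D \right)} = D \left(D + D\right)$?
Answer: $\frac{194525}{36} \approx 5403.5$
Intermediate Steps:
$V{\left(D \right)} = 2 D^{2}$ ($V{\left(D \right)} = D 2 D = 2 D^{2}$)
$T = - \frac{1}{4}$ ($T = - \frac{2 \left(-1\right)^{2}}{8} = - \frac{2 \cdot 1}{8} = \left(- \frac{1}{8}\right) 2 = - \frac{1}{4} \approx -0.25$)
$P = - \frac{41}{36}$ ($P = -4 + \frac{-77 - \frac{1}{4}}{-79 + 52} = -4 - \frac{309}{4 \left(-27\right)} = -4 - - \frac{103}{36} = -4 + \frac{103}{36} = - \frac{41}{36} \approx -1.1389$)
$\left(P + 36\right) 155 = \left(- \frac{41}{36} + 36\right) 155 = \frac{1255}{36} \cdot 155 = \frac{194525}{36}$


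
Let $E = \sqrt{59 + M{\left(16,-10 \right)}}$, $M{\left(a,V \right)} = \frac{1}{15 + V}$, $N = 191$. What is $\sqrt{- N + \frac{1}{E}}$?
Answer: $\frac{\sqrt{-1045916 + 37 \sqrt{370}}}{74} \approx 13.816 i$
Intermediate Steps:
$E = \frac{2 \sqrt{370}}{5}$ ($E = \sqrt{59 + \frac{1}{15 - 10}} = \sqrt{59 + \frac{1}{5}} = \sqrt{\frac{296}{5}} = \frac{2 \sqrt{370}}{5} \approx 7.6942$)
$\sqrt{- N + \frac{1}{E}} = \sqrt{\left(-1\right) 191 + \frac{1}{\frac{2}{5} \sqrt{370}}} = \sqrt{-191 + \frac{\sqrt{370}}{148}}$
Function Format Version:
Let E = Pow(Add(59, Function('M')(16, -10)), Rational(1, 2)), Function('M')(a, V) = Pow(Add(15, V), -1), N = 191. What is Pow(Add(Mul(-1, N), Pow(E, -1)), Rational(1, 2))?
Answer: Mul(Rational(1, 74), Pow(Add(-1045916, Mul(37, Pow(370, Rational(1, 2)))), Rational(1, 2))) ≈ Mul(13.816, I)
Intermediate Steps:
E = Mul(Rational(2, 5), Pow(370, Rational(1, 2))) (E = Pow(Add(59, Pow(Add(15, -10), -1)), Rational(1, 2)) = Pow(Add(59, Pow(5, -1)), Rational(1, 2)) = Pow(Add(59, Rational(1, 5)), Rational(1, 2)) = Pow(Rational(296, 5), Rational(1, 2)) = Mul(Rational(2, 5), Pow(370, Rational(1, 2))) ≈ 7.6942)
Pow(Add(Mul(-1, N), Pow(E, -1)), Rational(1, 2)) = Pow(Add(Mul(-1, 191), Pow(Mul(Rational(2, 5), Pow(370, Rational(1, 2))), -1)), Rational(1, 2)) = Pow(Add(-191, Mul(Rational(1, 148), Pow(370, Rational(1, 2)))), Rational(1, 2))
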